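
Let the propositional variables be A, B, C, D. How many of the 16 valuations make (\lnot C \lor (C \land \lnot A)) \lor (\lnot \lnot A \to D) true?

14

Initial set: {T ((\lnot C \lor (C \land \lnot A)) \lor (\lnot \lnot A \to D))}.
T ((\lnot C \lor (C \land \lnot A)) \lor (\lnot \lnot A \to D)): β-rule — branch into T (\lnot C \lor (C \land \lnot A))  //  T (\lnot \lnot A \to D).
  branch 1 (add T (\lnot C \lor (C \land \lnot A))):
    T (\lnot C \lor (C \land \lnot A)): β-rule — branch into T \lnot C  //  T (C \land \lnot A).
      branch 1.1 (add T \lnot C):
        ○ open, literals {C=F}.
      branch 1.2 (add T (C \land \lnot A)):
        T (C \land \lnot A): α-rule — add T C, T \lnot A.
        ○ open, literals {A=F, C=T}.
  branch 2 (add T (\lnot \lnot A \to D)):
    T (\lnot \lnot A \to D): β-rule — branch into F \lnot \lnot A  //  T D.
      branch 2.1 (add F \lnot \lnot A):
        F \lnot \lnot A: drop double negation, giving F A.
        ○ open, literals {A=F}.
      branch 2.2 (add T D):
        ○ open, literals {D=T}.
0 branches closed, 4 open.
Each open branch fixes some atoms; the unmentioned ones are free. Counting distinct full assignments: branch {C=F} (A, B, D) contributes 8 new; branch {A=F, C=T} (B, D) contributes 4 new; branch {A=F} (B, C, D) contributes 0 new; branch {D=T} (A, B, C) contributes 2 new. Total: 14.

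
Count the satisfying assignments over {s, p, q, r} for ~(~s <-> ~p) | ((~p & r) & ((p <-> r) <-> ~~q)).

Initial set: {(~(~s <-> ~p) | ((~p & r) & ((p <-> r) <-> ~~q)))}.
(~(~s <-> ~p) | ((~p & r) & ((p <-> r) <-> ~~q))): β-rule — branch into ~(~s <-> ~p)  //  ((~p & r) & ((p <-> r) <-> ~~q)).
  branch 1 (add ~(~s <-> ~p)):
    ~(~s <-> ~p): β-rule — branch into ~s, ~~p  //  ~~s, ~p.
      branch 1.1 (add ~s, ~~p):
        ○ open, literals {p=1, s=0}.
      branch 1.2 (add ~~s, ~p):
        ○ open, literals {p=0, s=1}.
  branch 2 (add ((~p & r) & ((p <-> r) <-> ~~q))):
    ((~p & r) & ((p <-> r) <-> ~~q)): α-rule — add (~p & r), ((p <-> r) <-> ~~q).
    (~p & r): α-rule — add ~p, r.
    ((p <-> r) <-> ~~q): β-rule — branch into (p <-> r), ~~q  //  ~(p <-> r), ~~~q.
      branch 2.1 (add (p <-> r), ~~q):
        ~~q: drop double negation, giving q.
        (p <-> r): β-rule — branch into p, r  //  ~p, ~r.
          branch 2.1.1 (add p, r):
            × closes — contains both p and ~p.
          branch 2.1.2 (add ~p, ~r):
            × closes — contains both r and ~r.
      branch 2.2 (add ~(p <-> r), ~~~q):
        ~~~q: drop double negation, giving ~q.
        ~(p <-> r): β-rule — branch into p, ~r  //  ~p, r.
          branch 2.2.1 (add p, ~r):
            × closes — contains both p and ~p.
          branch 2.2.2 (add ~p, r):
            ○ open, literals {p=0, q=0, r=1}.
3 branches closed, 3 open.
Each open branch fixes some atoms; the unmentioned ones are free. Counting distinct full assignments: branch {p=1, s=0} (q, r) contributes 4 new; branch {p=0, s=1} (q, r) contributes 4 new; branch {p=0, q=0, r=1} (s) contributes 1 new. Total: 9.

9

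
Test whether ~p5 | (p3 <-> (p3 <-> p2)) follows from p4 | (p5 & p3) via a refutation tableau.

Initial set: {(p4 | (p5 & p3)); ~(~p5 | (p3 <-> (p3 <-> p2)))}.
~(~p5 | (p3 <-> (p3 <-> p2))): α-rule — add ~~p5, ~(p3 <-> (p3 <-> p2)).
(p4 | (p5 & p3)): β-rule — branch into p4  //  (p5 & p3).
  branch 1 (add p4):
    ~(p3 <-> (p3 <-> p2)): β-rule — branch into p3, ~(p3 <-> p2)  //  ~p3, (p3 <-> p2).
      branch 1.1 (add p3, ~(p3 <-> p2)):
        ~(p3 <-> p2): β-rule — branch into p3, ~p2  //  ~p3, p2.
          branch 1.1.1 (add p3, ~p2):
            ○ open, literals {p2=F, p3=T, p4=T, p5=T}.
          branch 1.1.2 (add ~p3, p2):
            × closes — contains both p3 and ~p3.
      branch 1.2 (add ~p3, (p3 <-> p2)):
        (p3 <-> p2): β-rule — branch into p3, p2  //  ~p3, ~p2.
          branch 1.2.1 (add p3, p2):
            × closes — contains both p3 and ~p3.
          branch 1.2.2 (add ~p3, ~p2):
            ○ open, literals {p2=F, p3=F, p4=T, p5=T}.
  branch 2 (add (p5 & p3)):
    (p5 & p3): α-rule — add p5, p3.
    ~(p3 <-> (p3 <-> p2)): β-rule — branch into p3, ~(p3 <-> p2)  //  ~p3, (p3 <-> p2).
      branch 2.1 (add p3, ~(p3 <-> p2)):
        ~(p3 <-> p2): β-rule — branch into p3, ~p2  //  ~p3, p2.
          branch 2.1.1 (add p3, ~p2):
            ○ open, literals {p2=F, p3=T, p5=T}.
          branch 2.1.2 (add ~p3, p2):
            × closes — contains both p3 and ~p3.
      branch 2.2 (add ~p3, (p3 <-> p2)):
        × closes — contains both p3 and ~p3.
4 branches closed, 3 open.
An open branch gives a countermodel: p2=F, p3=T, p4=T, p5=T (unmentioned atoms arbitrary); the premises hold there but the conclusion fails.

No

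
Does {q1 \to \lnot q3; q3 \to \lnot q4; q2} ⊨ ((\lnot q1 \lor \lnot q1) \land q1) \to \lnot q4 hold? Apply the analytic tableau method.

Yes

Initial set: {T (q1 \to \lnot q3); T (q3 \to \lnot q4); T q2; F (((\lnot q1 \lor \lnot q1) \land q1) \to \lnot q4)}.
F (((\lnot q1 \lor \lnot q1) \land q1) \to \lnot q4): α-rule — add T ((\lnot q1 \lor \lnot q1) \land q1), F \lnot q4.
T ((\lnot q1 \lor \lnot q1) \land q1): α-rule — add T (\lnot q1 \lor \lnot q1), T q1.
T (q1 \to \lnot q3): β-rule — branch into F q1  //  T \lnot q3.
  branch 1 (add F q1):
    × closes — contains both q1 and \lnot q1.
  branch 2 (add T \lnot q3):
    T (q3 \to \lnot q4): β-rule — branch into F q3  //  T \lnot q4.
      branch 2.1 (add F q3):
        T (\lnot q1 \lor \lnot q1): β-rule — branch into T \lnot q1  //  T \lnot q1.
          branch 2.1.1 (add T \lnot q1):
            × closes — contains both q1 and \lnot q1.
          branch 2.1.2 (add T \lnot q1):
            × closes — contains both q1 and \lnot q1.
      branch 2.2 (add T \lnot q4):
        × closes — contains both q4 and \lnot q4.
All 4 branches close.
Every branch closed, so the premises entail the conclusion.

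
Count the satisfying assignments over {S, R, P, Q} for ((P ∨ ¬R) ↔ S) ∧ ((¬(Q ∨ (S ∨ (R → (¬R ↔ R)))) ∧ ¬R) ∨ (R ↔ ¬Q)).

Initial set: {(((P ∨ ¬R) ↔ S) ∧ ((¬(Q ∨ (S ∨ (R → (¬R ↔ R)))) ∧ ¬R) ∨ (R ↔ ¬Q)))}.
(((P ∨ ¬R) ↔ S) ∧ ((¬(Q ∨ (S ∨ (R → (¬R ↔ R)))) ∧ ¬R) ∨ (R ↔ ¬Q))): α-rule — add ((P ∨ ¬R) ↔ S), ((¬(Q ∨ (S ∨ (R → (¬R ↔ R)))) ∧ ¬R) ∨ (R ↔ ¬Q)).
((P ∨ ¬R) ↔ S): β-rule — branch into (P ∨ ¬R), S  //  ¬(P ∨ ¬R), ¬S.
  branch 1 (add (P ∨ ¬R), S):
    ((¬(Q ∨ (S ∨ (R → (¬R ↔ R)))) ∧ ¬R) ∨ (R ↔ ¬Q)): β-rule — branch into (¬(Q ∨ (S ∨ (R → (¬R ↔ R)))) ∧ ¬R)  //  (R ↔ ¬Q).
      branch 1.1 (add (¬(Q ∨ (S ∨ (R → (¬R ↔ R)))) ∧ ¬R)):
        (¬(Q ∨ (S ∨ (R → (¬R ↔ R)))) ∧ ¬R): α-rule — add ¬(Q ∨ (S ∨ (R → (¬R ↔ R)))), ¬R.
        ¬(Q ∨ (S ∨ (R → (¬R ↔ R)))): α-rule — add ¬Q, ¬(S ∨ (R → (¬R ↔ R))).
        ¬(S ∨ (R → (¬R ↔ R))): α-rule — add ¬S, ¬(R → (¬R ↔ R)).
        × closes — contains both S and ¬S.
      branch 1.2 (add (R ↔ ¬Q)):
        (P ∨ ¬R): β-rule — branch into P  //  ¬R.
          branch 1.2.1 (add P):
            (R ↔ ¬Q): β-rule — branch into R, ¬Q  //  ¬R, ¬¬Q.
              branch 1.2.1.1 (add R, ¬Q):
                ○ open, literals {P=1, Q=0, R=1, S=1}.
              branch 1.2.1.2 (add ¬R, ¬¬Q):
                ○ open, literals {P=1, Q=1, R=0, S=1}.
          branch 1.2.2 (add ¬R):
            (R ↔ ¬Q): β-rule — branch into R, ¬Q  //  ¬R, ¬¬Q.
              branch 1.2.2.1 (add R, ¬Q):
                × closes — contains both R and ¬R.
              branch 1.2.2.2 (add ¬R, ¬¬Q):
                ○ open, literals {Q=1, R=0, S=1}.
  branch 2 (add ¬(P ∨ ¬R), ¬S):
    ¬(P ∨ ¬R): α-rule — add ¬P, ¬¬R.
    ((¬(Q ∨ (S ∨ (R → (¬R ↔ R)))) ∧ ¬R) ∨ (R ↔ ¬Q)): β-rule — branch into (¬(Q ∨ (S ∨ (R → (¬R ↔ R)))) ∧ ¬R)  //  (R ↔ ¬Q).
      branch 2.1 (add (¬(Q ∨ (S ∨ (R → (¬R ↔ R)))) ∧ ¬R)):
        (¬(Q ∨ (S ∨ (R → (¬R ↔ R)))) ∧ ¬R): α-rule — add ¬(Q ∨ (S ∨ (R → (¬R ↔ R)))), ¬R.
        × closes — contains both R and ¬R.
      branch 2.2 (add (R ↔ ¬Q)):
        (R ↔ ¬Q): β-rule — branch into R, ¬Q  //  ¬R, ¬¬Q.
          branch 2.2.1 (add R, ¬Q):
            ○ open, literals {P=0, Q=0, R=1, S=0}.
          branch 2.2.2 (add ¬R, ¬¬Q):
            × closes — contains both R and ¬R.
4 branches closed, 4 open.
Each open branch fixes some atoms; the unmentioned ones are free. Counting distinct full assignments: branch {P=1, Q=0, R=1, S=1} (none free) contributes 1 new; branch {P=1, Q=1, R=0, S=1} (none free) contributes 1 new; branch {Q=1, R=0, S=1} (P) contributes 1 new; branch {P=0, Q=0, R=1, S=0} (none free) contributes 1 new. Total: 4.

4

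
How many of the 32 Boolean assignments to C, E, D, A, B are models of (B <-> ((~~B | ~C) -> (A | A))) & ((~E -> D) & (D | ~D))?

Initial set: {T ((B <-> ((~~B | ~C) -> (A | A))) & ((~E -> D) & (D | ~D)))}.
T ((B <-> ((~~B | ~C) -> (A | A))) & ((~E -> D) & (D | ~D))): α-rule — add T (B <-> ((~~B | ~C) -> (A | A))), T ((~E -> D) & (D | ~D)).
T ((~E -> D) & (D | ~D)): α-rule — add T (~E -> D), T (D | ~D).
T (B <-> ((~~B | ~C) -> (A | A))): β-rule — branch into T B, T ((~~B | ~C) -> (A | A))  //  F B, F ((~~B | ~C) -> (A | A)).
  branch 1 (add T B, T ((~~B | ~C) -> (A | A))):
    T (~E -> D): β-rule — branch into F ~E  //  T D.
      branch 1.1 (add F ~E):
        T (D | ~D): β-rule — branch into T D  //  T ~D.
          branch 1.1.1 (add T D):
            T ((~~B | ~C) -> (A | A)): β-rule — branch into F (~~B | ~C)  //  T (A | A).
              branch 1.1.1.1 (add F (~~B | ~C)):
                F (~~B | ~C): α-rule — add F ~~B, F ~C.
                F ~~B: drop double negation, giving F B.
                × closes — contains both B and ~B.
              branch 1.1.1.2 (add T (A | A)):
                T (A | A): β-rule — branch into T A  //  T A.
                  branch 1.1.1.2.1 (add T A):
                    ○ open, literals {A=T, B=T, D=T, E=T}.
                  branch 1.1.1.2.2 (add T A):
                    ○ open, literals {A=T, B=T, D=T, E=T}.
          branch 1.1.2 (add T ~D):
            T ((~~B | ~C) -> (A | A)): β-rule — branch into F (~~B | ~C)  //  T (A | A).
              branch 1.1.2.1 (add F (~~B | ~C)):
                F (~~B | ~C): α-rule — add F ~~B, F ~C.
                F ~~B: drop double negation, giving F B.
                × closes — contains both B and ~B.
              branch 1.1.2.2 (add T (A | A)):
                T (A | A): β-rule — branch into T A  //  T A.
                  branch 1.1.2.2.1 (add T A):
                    ○ open, literals {A=T, B=T, D=F, E=T}.
                  branch 1.1.2.2.2 (add T A):
                    ○ open, literals {A=T, B=T, D=F, E=T}.
      branch 1.2 (add T D):
        T (D | ~D): β-rule — branch into T D  //  T ~D.
          branch 1.2.1 (add T D):
            T ((~~B | ~C) -> (A | A)): β-rule — branch into F (~~B | ~C)  //  T (A | A).
              branch 1.2.1.1 (add F (~~B | ~C)):
                F (~~B | ~C): α-rule — add F ~~B, F ~C.
                F ~~B: drop double negation, giving F B.
                × closes — contains both B and ~B.
              branch 1.2.1.2 (add T (A | A)):
                T (A | A): β-rule — branch into T A  //  T A.
                  branch 1.2.1.2.1 (add T A):
                    ○ open, literals {A=T, B=T, D=T}.
                  branch 1.2.1.2.2 (add T A):
                    ○ open, literals {A=T, B=T, D=T}.
          branch 1.2.2 (add T ~D):
            × closes — contains both D and ~D.
  branch 2 (add F B, F ((~~B | ~C) -> (A | A))):
    F ((~~B | ~C) -> (A | A)): α-rule — add T (~~B | ~C), F (A | A).
    F (A | A): α-rule — add F A, F A.
    T (~E -> D): β-rule — branch into F ~E  //  T D.
      branch 2.1 (add F ~E):
        T (D | ~D): β-rule — branch into T D  //  T ~D.
          branch 2.1.1 (add T D):
            T (~~B | ~C): β-rule — branch into T ~~B  //  T ~C.
              branch 2.1.1.1 (add T ~~B):
                T ~~B: drop double negation, giving T B.
                × closes — contains both B and ~B.
              branch 2.1.1.2 (add T ~C):
                ○ open, literals {A=F, B=F, C=F, D=T, E=T}.
          branch 2.1.2 (add T ~D):
            T (~~B | ~C): β-rule — branch into T ~~B  //  T ~C.
              branch 2.1.2.1 (add T ~~B):
                T ~~B: drop double negation, giving T B.
                × closes — contains both B and ~B.
              branch 2.1.2.2 (add T ~C):
                ○ open, literals {A=F, B=F, C=F, D=F, E=T}.
      branch 2.2 (add T D):
        T (D | ~D): β-rule — branch into T D  //  T ~D.
          branch 2.2.1 (add T D):
            T (~~B | ~C): β-rule — branch into T ~~B  //  T ~C.
              branch 2.2.1.1 (add T ~~B):
                T ~~B: drop double negation, giving T B.
                × closes — contains both B and ~B.
              branch 2.2.1.2 (add T ~C):
                ○ open, literals {A=F, B=F, C=F, D=T}.
          branch 2.2.2 (add T ~D):
            × closes — contains both D and ~D.
8 branches closed, 9 open.
Each open branch fixes some atoms; the unmentioned ones are free. Counting distinct full assignments: branch {A=T, B=T, D=T, E=T} (C) contributes 2 new; branch {A=T, B=T, D=T, E=T} (C) contributes 0 new; branch {A=T, B=T, D=F, E=T} (C) contributes 2 new; branch {A=T, B=T, D=F, E=T} (C) contributes 0 new; branch {A=T, B=T, D=T} (C, E) contributes 2 new; branch {A=T, B=T, D=T} (C, E) contributes 0 new; branch {A=F, B=F, C=F, D=T, E=T} (none free) contributes 1 new; branch {A=F, B=F, C=F, D=F, E=T} (none free) contributes 1 new; branch {A=F, B=F, C=F, D=T} (E) contributes 1 new. Total: 9.

9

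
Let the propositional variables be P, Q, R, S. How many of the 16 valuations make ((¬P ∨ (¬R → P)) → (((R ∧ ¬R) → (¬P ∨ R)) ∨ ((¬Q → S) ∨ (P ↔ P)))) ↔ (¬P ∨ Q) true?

12

Initial set: {(((¬P ∨ (¬R → P)) → (((R ∧ ¬R) → (¬P ∨ R)) ∨ ((¬Q → S) ∨ (P ↔ P)))) ↔ (¬P ∨ Q))}.
(((¬P ∨ (¬R → P)) → (((R ∧ ¬R) → (¬P ∨ R)) ∨ ((¬Q → S) ∨ (P ↔ P)))) ↔ (¬P ∨ Q)): β-rule — branch into ((¬P ∨ (¬R → P)) → (((R ∧ ¬R) → (¬P ∨ R)) ∨ ((¬Q → S) ∨ (P ↔ P)))), (¬P ∨ Q)  //  ¬((¬P ∨ (¬R → P)) → (((R ∧ ¬R) → (¬P ∨ R)) ∨ ((¬Q → S) ∨ (P ↔ P)))), ¬(¬P ∨ Q).
  branch 1 (add ((¬P ∨ (¬R → P)) → (((R ∧ ¬R) → (¬P ∨ R)) ∨ ((¬Q → S) ∨ (P ↔ P)))), (¬P ∨ Q)):
    ((¬P ∨ (¬R → P)) → (((R ∧ ¬R) → (¬P ∨ R)) ∨ ((¬Q → S) ∨ (P ↔ P)))): β-rule — branch into ¬(¬P ∨ (¬R → P))  //  (((R ∧ ¬R) → (¬P ∨ R)) ∨ ((¬Q → S) ∨ (P ↔ P))).
      branch 1.1 (add ¬(¬P ∨ (¬R → P))):
        ¬(¬P ∨ (¬R → P)): α-rule — add ¬¬P, ¬(¬R → P).
        ¬(¬R → P): α-rule — add ¬R, ¬P.
        × closes — contains both P and ¬P.
      branch 1.2 (add (((R ∧ ¬R) → (¬P ∨ R)) ∨ ((¬Q → S) ∨ (P ↔ P)))):
        (¬P ∨ Q): β-rule — branch into ¬P  //  Q.
          branch 1.2.1 (add ¬P):
            (((R ∧ ¬R) → (¬P ∨ R)) ∨ ((¬Q → S) ∨ (P ↔ P))): β-rule — branch into ((R ∧ ¬R) → (¬P ∨ R))  //  ((¬Q → S) ∨ (P ↔ P)).
              branch 1.2.1.1 (add ((R ∧ ¬R) → (¬P ∨ R))):
                ((R ∧ ¬R) → (¬P ∨ R)): β-rule — branch into ¬(R ∧ ¬R)  //  (¬P ∨ R).
                  branch 1.2.1.1.1 (add ¬(R ∧ ¬R)):
                    ¬(R ∧ ¬R): β-rule — branch into ¬R  //  ¬¬R.
                      branch 1.2.1.1.1.1 (add ¬R):
                        ○ open, literals {P=0, R=0}.
                      branch 1.2.1.1.1.2 (add ¬¬R):
                        ○ open, literals {P=0, R=1}.
                  branch 1.2.1.1.2 (add (¬P ∨ R)):
                    (¬P ∨ R): β-rule — branch into ¬P  //  R.
                      branch 1.2.1.1.2.1 (add ¬P):
                        ○ open, literals {P=0}.
                      branch 1.2.1.1.2.2 (add R):
                        ○ open, literals {P=0, R=1}.
              branch 1.2.1.2 (add ((¬Q → S) ∨ (P ↔ P))):
                ((¬Q → S) ∨ (P ↔ P)): β-rule — branch into (¬Q → S)  //  (P ↔ P).
                  branch 1.2.1.2.1 (add (¬Q → S)):
                    (¬Q → S): β-rule — branch into ¬¬Q  //  S.
                      branch 1.2.1.2.1.1 (add ¬¬Q):
                        ○ open, literals {P=0, Q=1}.
                      branch 1.2.1.2.1.2 (add S):
                        ○ open, literals {P=0, S=1}.
                  branch 1.2.1.2.2 (add (P ↔ P)):
                    (P ↔ P): β-rule — branch into P, P  //  ¬P, ¬P.
                      branch 1.2.1.2.2.1 (add P, P):
                        × closes — contains both P and ¬P.
                      branch 1.2.1.2.2.2 (add ¬P, ¬P):
                        ○ open, literals {P=0}.
          branch 1.2.2 (add Q):
            (((R ∧ ¬R) → (¬P ∨ R)) ∨ ((¬Q → S) ∨ (P ↔ P))): β-rule — branch into ((R ∧ ¬R) → (¬P ∨ R))  //  ((¬Q → S) ∨ (P ↔ P)).
              branch 1.2.2.1 (add ((R ∧ ¬R) → (¬P ∨ R))):
                ((R ∧ ¬R) → (¬P ∨ R)): β-rule — branch into ¬(R ∧ ¬R)  //  (¬P ∨ R).
                  branch 1.2.2.1.1 (add ¬(R ∧ ¬R)):
                    ¬(R ∧ ¬R): β-rule — branch into ¬R  //  ¬¬R.
                      branch 1.2.2.1.1.1 (add ¬R):
                        ○ open, literals {Q=1, R=0}.
                      branch 1.2.2.1.1.2 (add ¬¬R):
                        ○ open, literals {Q=1, R=1}.
                  branch 1.2.2.1.2 (add (¬P ∨ R)):
                    (¬P ∨ R): β-rule — branch into ¬P  //  R.
                      branch 1.2.2.1.2.1 (add ¬P):
                        ○ open, literals {P=0, Q=1}.
                      branch 1.2.2.1.2.2 (add R):
                        ○ open, literals {Q=1, R=1}.
              branch 1.2.2.2 (add ((¬Q → S) ∨ (P ↔ P))):
                ((¬Q → S) ∨ (P ↔ P)): β-rule — branch into (¬Q → S)  //  (P ↔ P).
                  branch 1.2.2.2.1 (add (¬Q → S)):
                    (¬Q → S): β-rule — branch into ¬¬Q  //  S.
                      branch 1.2.2.2.1.1 (add ¬¬Q):
                        ○ open, literals {Q=1}.
                      branch 1.2.2.2.1.2 (add S):
                        ○ open, literals {Q=1, S=1}.
                  branch 1.2.2.2.2 (add (P ↔ P)):
                    (P ↔ P): β-rule — branch into P, P  //  ¬P, ¬P.
                      branch 1.2.2.2.2.1 (add P, P):
                        ○ open, literals {P=1, Q=1}.
                      branch 1.2.2.2.2.2 (add ¬P, ¬P):
                        ○ open, literals {P=0, Q=1}.
  branch 2 (add ¬((¬P ∨ (¬R → P)) → (((R ∧ ¬R) → (¬P ∨ R)) ∨ ((¬Q → S) ∨ (P ↔ P)))), ¬(¬P ∨ Q)):
    ¬((¬P ∨ (¬R → P)) → (((R ∧ ¬R) → (¬P ∨ R)) ∨ ((¬Q → S) ∨ (P ↔ P)))): α-rule — add (¬P ∨ (¬R → P)), ¬(((R ∧ ¬R) → (¬P ∨ R)) ∨ ((¬Q → S) ∨ (P ↔ P))).
    ¬(¬P ∨ Q): α-rule — add ¬¬P, ¬Q.
    ¬(((R ∧ ¬R) → (¬P ∨ R)) ∨ ((¬Q → S) ∨ (P ↔ P))): α-rule — add ¬((R ∧ ¬R) → (¬P ∨ R)), ¬((¬Q → S) ∨ (P ↔ P)).
    ¬((R ∧ ¬R) → (¬P ∨ R)): α-rule — add (R ∧ ¬R), ¬(¬P ∨ R).
    ¬((¬Q → S) ∨ (P ↔ P)): α-rule — add ¬(¬Q → S), ¬(P ↔ P).
    (R ∧ ¬R): α-rule — add R, ¬R.
    × closes — contains both R and ¬R.
3 branches closed, 15 open.
Each open branch fixes some atoms; the unmentioned ones are free. Counting distinct full assignments: branch {P=0, R=0} (Q, S) contributes 4 new; branch {P=0, R=1} (Q, S) contributes 4 new; branch {P=0} (Q, R, S) contributes 0 new; branch {P=0, R=1} (Q, S) contributes 0 new; branch {P=0, Q=1} (R, S) contributes 0 new; branch {P=0, S=1} (Q, R) contributes 0 new; branch {P=0} (Q, R, S) contributes 0 new; branch {Q=1, R=0} (P, S) contributes 2 new; branch {Q=1, R=1} (P, S) contributes 2 new; branch {P=0, Q=1} (R, S) contributes 0 new; branch {Q=1, R=1} (P, S) contributes 0 new; branch {Q=1} (P, R, S) contributes 0 new; branch {Q=1, S=1} (P, R) contributes 0 new; branch {P=1, Q=1} (R, S) contributes 0 new; branch {P=0, Q=1} (R, S) contributes 0 new. Total: 12.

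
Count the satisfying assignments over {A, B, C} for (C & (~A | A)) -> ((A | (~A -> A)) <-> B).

Initial set: {T ((C & (~A | A)) -> ((A | (~A -> A)) <-> B))}.
T ((C & (~A | A)) -> ((A | (~A -> A)) <-> B)): β-rule — branch into F (C & (~A | A))  //  T ((A | (~A -> A)) <-> B).
  branch 1 (add F (C & (~A | A))):
    F (C & (~A | A)): β-rule — branch into F C  //  F (~A | A).
      branch 1.1 (add F C):
        ○ open, literals {C=false}.
      branch 1.2 (add F (~A | A)):
        F (~A | A): α-rule — add F ~A, F A.
        × closes — contains both A and ~A.
  branch 2 (add T ((A | (~A -> A)) <-> B)):
    T ((A | (~A -> A)) <-> B): β-rule — branch into T (A | (~A -> A)), T B  //  F (A | (~A -> A)), F B.
      branch 2.1 (add T (A | (~A -> A)), T B):
        T (A | (~A -> A)): β-rule — branch into T A  //  T (~A -> A).
          branch 2.1.1 (add T A):
            ○ open, literals {A=true, B=true}.
          branch 2.1.2 (add T (~A -> A)):
            T (~A -> A): β-rule — branch into F ~A  //  T A.
              branch 2.1.2.1 (add F ~A):
                ○ open, literals {A=true, B=true}.
              branch 2.1.2.2 (add T A):
                ○ open, literals {A=true, B=true}.
      branch 2.2 (add F (A | (~A -> A)), F B):
        F (A | (~A -> A)): α-rule — add F A, F (~A -> A).
        F (~A -> A): α-rule — add T ~A, F A.
        ○ open, literals {A=false, B=false}.
1 branch closed, 5 open.
Each open branch fixes some atoms; the unmentioned ones are free. Counting distinct full assignments: branch {C=false} (A, B) contributes 4 new; branch {A=true, B=true} (C) contributes 1 new; branch {A=true, B=true} (C) contributes 0 new; branch {A=true, B=true} (C) contributes 0 new; branch {A=false, B=false} (C) contributes 1 new. Total: 6.

6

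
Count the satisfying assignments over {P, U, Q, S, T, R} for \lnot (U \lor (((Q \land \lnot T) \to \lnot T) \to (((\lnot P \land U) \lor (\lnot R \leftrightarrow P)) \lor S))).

8

Initial set: {T \lnot (U \lor (((Q \land \lnot T) \to \lnot T) \to (((\lnot P \land U) \lor (\lnot R \leftrightarrow P)) \lor S)))}.
T \lnot (U \lor (((Q \land \lnot T) \to \lnot T) \to (((\lnot P \land U) \lor (\lnot R \leftrightarrow P)) \lor S))): α-rule — add F U, F (((Q \land \lnot T) \to \lnot T) \to (((\lnot P \land U) \lor (\lnot R \leftrightarrow P)) \lor S)).
F (((Q \land \lnot T) \to \lnot T) \to (((\lnot P \land U) \lor (\lnot R \leftrightarrow P)) \lor S)): α-rule — add T ((Q \land \lnot T) \to \lnot T), F (((\lnot P \land U) \lor (\lnot R \leftrightarrow P)) \lor S).
F (((\lnot P \land U) \lor (\lnot R \leftrightarrow P)) \lor S): α-rule — add F ((\lnot P \land U) \lor (\lnot R \leftrightarrow P)), F S.
F ((\lnot P \land U) \lor (\lnot R \leftrightarrow P)): α-rule — add F (\lnot P \land U), F (\lnot R \leftrightarrow P).
T ((Q \land \lnot T) \to \lnot T): β-rule — branch into F (Q \land \lnot T)  //  T \lnot T.
  branch 1 (add F (Q \land \lnot T)):
    F (\lnot P \land U): β-rule — branch into F \lnot P  //  F U.
      branch 1.1 (add F \lnot P):
        F (\lnot R \leftrightarrow P): β-rule — branch into T \lnot R, F P  //  F \lnot R, T P.
          branch 1.1.1 (add T \lnot R, F P):
            × closes — contains both P and \lnot P.
          branch 1.1.2 (add F \lnot R, T P):
            F (Q \land \lnot T): β-rule — branch into F Q  //  F \lnot T.
              branch 1.1.2.1 (add F Q):
                ○ open, literals {P=1, Q=0, R=1, S=0, U=0}.
              branch 1.1.2.2 (add F \lnot T):
                ○ open, literals {P=1, R=1, S=0, T=1, U=0}.
      branch 1.2 (add F U):
        F (\lnot R \leftrightarrow P): β-rule — branch into T \lnot R, F P  //  F \lnot R, T P.
          branch 1.2.1 (add T \lnot R, F P):
            F (Q \land \lnot T): β-rule — branch into F Q  //  F \lnot T.
              branch 1.2.1.1 (add F Q):
                ○ open, literals {P=0, Q=0, R=0, S=0, U=0}.
              branch 1.2.1.2 (add F \lnot T):
                ○ open, literals {P=0, R=0, S=0, T=1, U=0}.
          branch 1.2.2 (add F \lnot R, T P):
            F (Q \land \lnot T): β-rule — branch into F Q  //  F \lnot T.
              branch 1.2.2.1 (add F Q):
                ○ open, literals {P=1, Q=0, R=1, S=0, U=0}.
              branch 1.2.2.2 (add F \lnot T):
                ○ open, literals {P=1, R=1, S=0, T=1, U=0}.
  branch 2 (add T \lnot T):
    F (\lnot P \land U): β-rule — branch into F \lnot P  //  F U.
      branch 2.1 (add F \lnot P):
        F (\lnot R \leftrightarrow P): β-rule — branch into T \lnot R, F P  //  F \lnot R, T P.
          branch 2.1.1 (add T \lnot R, F P):
            × closes — contains both P and \lnot P.
          branch 2.1.2 (add F \lnot R, T P):
            ○ open, literals {P=1, R=1, S=0, T=0, U=0}.
      branch 2.2 (add F U):
        F (\lnot R \leftrightarrow P): β-rule — branch into T \lnot R, F P  //  F \lnot R, T P.
          branch 2.2.1 (add T \lnot R, F P):
            ○ open, literals {P=0, R=0, S=0, T=0, U=0}.
          branch 2.2.2 (add F \lnot R, T P):
            ○ open, literals {P=1, R=1, S=0, T=0, U=0}.
2 branches closed, 9 open.
Each open branch fixes some atoms; the unmentioned ones are free. Counting distinct full assignments: branch {P=1, Q=0, R=1, S=0, U=0} (T) contributes 2 new; branch {P=1, R=1, S=0, T=1, U=0} (Q) contributes 1 new; branch {P=0, Q=0, R=0, S=0, U=0} (T) contributes 2 new; branch {P=0, R=0, S=0, T=1, U=0} (Q) contributes 1 new; branch {P=1, Q=0, R=1, S=0, U=0} (T) contributes 0 new; branch {P=1, R=1, S=0, T=1, U=0} (Q) contributes 0 new; branch {P=1, R=1, S=0, T=0, U=0} (Q) contributes 1 new; branch {P=0, R=0, S=0, T=0, U=0} (Q) contributes 1 new; branch {P=1, R=1, S=0, T=0, U=0} (Q) contributes 0 new. Total: 8.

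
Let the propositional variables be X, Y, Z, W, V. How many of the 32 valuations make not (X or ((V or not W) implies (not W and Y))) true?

8

Initial set: {not (X or ((V or not W) implies (not W and Y)))}.
not (X or ((V or not W) implies (not W and Y))): α-rule — add not X, not ((V or not W) implies (not W and Y)).
not ((V or not W) implies (not W and Y)): α-rule — add (V or not W), not (not W and Y).
(V or not W): β-rule — branch into V  //  not W.
  branch 1 (add V):
    not (not W and Y): β-rule — branch into not not W  //  not Y.
      branch 1.1 (add not not W):
        ○ open, literals {V=1, W=1, X=0}.
      branch 1.2 (add not Y):
        ○ open, literals {V=1, X=0, Y=0}.
  branch 2 (add not W):
    not (not W and Y): β-rule — branch into not not W  //  not Y.
      branch 2.1 (add not not W):
        × closes — contains both W and not W.
      branch 2.2 (add not Y):
        ○ open, literals {W=0, X=0, Y=0}.
1 branch closed, 3 open.
Each open branch fixes some atoms; the unmentioned ones are free. Counting distinct full assignments: branch {V=1, W=1, X=0} (Y, Z) contributes 4 new; branch {V=1, X=0, Y=0} (Z, W) contributes 2 new; branch {W=0, X=0, Y=0} (Z, V) contributes 2 new. Total: 8.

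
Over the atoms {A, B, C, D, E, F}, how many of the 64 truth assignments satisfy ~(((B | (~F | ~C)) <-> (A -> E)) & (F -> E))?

Initial set: {~(((B | (~F | ~C)) <-> (A -> E)) & (F -> E))}.
~(((B | (~F | ~C)) <-> (A -> E)) & (F -> E)): β-rule — branch into ~((B | (~F | ~C)) <-> (A -> E))  //  ~(F -> E).
  branch 1 (add ~((B | (~F | ~C)) <-> (A -> E))):
    ~((B | (~F | ~C)) <-> (A -> E)): β-rule — branch into (B | (~F | ~C)), ~(A -> E)  //  ~(B | (~F | ~C)), (A -> E).
      branch 1.1 (add (B | (~F | ~C)), ~(A -> E)):
        ~(A -> E): α-rule — add A, ~E.
        (B | (~F | ~C)): β-rule — branch into B  //  (~F | ~C).
          branch 1.1.1 (add B):
            ○ open, literals {A=T, B=T, E=F}.
          branch 1.1.2 (add (~F | ~C)):
            (~F | ~C): β-rule — branch into ~F  //  ~C.
              branch 1.1.2.1 (add ~F):
                ○ open, literals {A=T, E=F, F=F}.
              branch 1.1.2.2 (add ~C):
                ○ open, literals {A=T, C=F, E=F}.
      branch 1.2 (add ~(B | (~F | ~C)), (A -> E)):
        ~(B | (~F | ~C)): α-rule — add ~B, ~(~F | ~C).
        ~(~F | ~C): α-rule — add ~~F, ~~C.
        (A -> E): β-rule — branch into ~A  //  E.
          branch 1.2.1 (add ~A):
            ○ open, literals {A=F, B=F, C=T, F=T}.
          branch 1.2.2 (add E):
            ○ open, literals {B=F, C=T, E=T, F=T}.
  branch 2 (add ~(F -> E)):
    ~(F -> E): α-rule — add F, ~E.
    ○ open, literals {E=F, F=T}.
0 branches closed, 6 open.
Each open branch fixes some atoms; the unmentioned ones are free. Counting distinct full assignments: branch {A=T, B=T, E=F} (C, D, F) contributes 8 new; branch {A=T, E=F, F=F} (B, C, D) contributes 4 new; branch {A=T, C=F, E=F} (B, D, F) contributes 2 new; branch {A=F, B=F, C=T, F=T} (D, E) contributes 4 new; branch {B=F, C=T, E=T, F=T} (A, D) contributes 2 new; branch {E=F, F=T} (A, B, C, D) contributes 8 new. Total: 28.

28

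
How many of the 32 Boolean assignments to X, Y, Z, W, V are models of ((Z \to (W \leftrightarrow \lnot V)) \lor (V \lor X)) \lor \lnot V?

32

Initial set: {(((Z \to (W \leftrightarrow \lnot V)) \lor (V \lor X)) \lor \lnot V)}.
(((Z \to (W \leftrightarrow \lnot V)) \lor (V \lor X)) \lor \lnot V): β-rule — branch into ((Z \to (W \leftrightarrow \lnot V)) \lor (V \lor X))  //  \lnot V.
  branch 1 (add ((Z \to (W \leftrightarrow \lnot V)) \lor (V \lor X))):
    ((Z \to (W \leftrightarrow \lnot V)) \lor (V \lor X)): β-rule — branch into (Z \to (W \leftrightarrow \lnot V))  //  (V \lor X).
      branch 1.1 (add (Z \to (W \leftrightarrow \lnot V))):
        (Z \to (W \leftrightarrow \lnot V)): β-rule — branch into \lnot Z  //  (W \leftrightarrow \lnot V).
          branch 1.1.1 (add \lnot Z):
            ○ open, literals {Z=0}.
          branch 1.1.2 (add (W \leftrightarrow \lnot V)):
            (W \leftrightarrow \lnot V): β-rule — branch into W, \lnot V  //  \lnot W, \lnot \lnot V.
              branch 1.1.2.1 (add W, \lnot V):
                ○ open, literals {V=0, W=1}.
              branch 1.1.2.2 (add \lnot W, \lnot \lnot V):
                ○ open, literals {V=1, W=0}.
      branch 1.2 (add (V \lor X)):
        (V \lor X): β-rule — branch into V  //  X.
          branch 1.2.1 (add V):
            ○ open, literals {V=1}.
          branch 1.2.2 (add X):
            ○ open, literals {X=1}.
  branch 2 (add \lnot V):
    ○ open, literals {V=0}.
0 branches closed, 6 open.
Each open branch fixes some atoms; the unmentioned ones are free. Counting distinct full assignments: branch {Z=0} (X, Y, W, V) contributes 16 new; branch {V=0, W=1} (X, Y, Z) contributes 4 new; branch {V=1, W=0} (X, Y, Z) contributes 4 new; branch {V=1} (X, Y, Z, W) contributes 4 new; branch {X=1} (Y, Z, W, V) contributes 2 new; branch {V=0} (X, Y, Z, W) contributes 2 new. Total: 32.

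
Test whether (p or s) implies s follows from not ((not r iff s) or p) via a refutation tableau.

Initial set: {not ((not r iff s) or p); not ((p or s) implies s)}.
not ((not r iff s) or p): α-rule — add not (not r iff s), not p.
not ((p or s) implies s): α-rule — add (p or s), not s.
not (not r iff s): β-rule — branch into not r, not s  //  not not r, s.
  branch 1 (add not r, not s):
    (p or s): β-rule — branch into p  //  s.
      branch 1.1 (add p):
        × closes — contains both p and not p.
      branch 1.2 (add s):
        × closes — contains both s and not s.
  branch 2 (add not not r, s):
    × closes — contains both s and not s.
All 3 branches close.
Every branch closed, so the premises entail the conclusion.

Yes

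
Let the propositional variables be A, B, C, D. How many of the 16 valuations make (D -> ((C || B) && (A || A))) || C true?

Initial set: {((D -> ((C || B) && (A || A))) || C)}.
((D -> ((C || B) && (A || A))) || C): β-rule — branch into (D -> ((C || B) && (A || A)))  //  C.
  branch 1 (add (D -> ((C || B) && (A || A)))):
    (D -> ((C || B) && (A || A))): β-rule — branch into !D  //  ((C || B) && (A || A)).
      branch 1.1 (add !D):
        ○ open, literals {D=0}.
      branch 1.2 (add ((C || B) && (A || A))):
        ((C || B) && (A || A)): α-rule — add (C || B), (A || A).
        (C || B): β-rule — branch into C  //  B.
          branch 1.2.1 (add C):
            (A || A): β-rule — branch into A  //  A.
              branch 1.2.1.1 (add A):
                ○ open, literals {A=1, C=1}.
              branch 1.2.1.2 (add A):
                ○ open, literals {A=1, C=1}.
          branch 1.2.2 (add B):
            (A || A): β-rule — branch into A  //  A.
              branch 1.2.2.1 (add A):
                ○ open, literals {A=1, B=1}.
              branch 1.2.2.2 (add A):
                ○ open, literals {A=1, B=1}.
  branch 2 (add C):
    ○ open, literals {C=1}.
0 branches closed, 6 open.
Each open branch fixes some atoms; the unmentioned ones are free. Counting distinct full assignments: branch {D=0} (A, B, C) contributes 8 new; branch {A=1, C=1} (B, D) contributes 2 new; branch {A=1, C=1} (B, D) contributes 0 new; branch {A=1, B=1} (C, D) contributes 1 new; branch {A=1, B=1} (C, D) contributes 0 new; branch {C=1} (A, B, D) contributes 2 new. Total: 13.

13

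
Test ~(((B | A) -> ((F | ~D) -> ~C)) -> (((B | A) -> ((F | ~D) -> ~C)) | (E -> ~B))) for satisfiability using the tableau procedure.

Unsatisfiable

Initial set: {~(((B | A) -> ((F | ~D) -> ~C)) -> (((B | A) -> ((F | ~D) -> ~C)) | (E -> ~B)))}.
~(((B | A) -> ((F | ~D) -> ~C)) -> (((B | A) -> ((F | ~D) -> ~C)) | (E -> ~B))): α-rule — add ((B | A) -> ((F | ~D) -> ~C)), ~(((B | A) -> ((F | ~D) -> ~C)) | (E -> ~B)).
~(((B | A) -> ((F | ~D) -> ~C)) | (E -> ~B)): α-rule — add ~((B | A) -> ((F | ~D) -> ~C)), ~(E -> ~B).
~((B | A) -> ((F | ~D) -> ~C)): α-rule — add (B | A), ~((F | ~D) -> ~C).
~(E -> ~B): α-rule — add E, ~~B.
~((F | ~D) -> ~C): α-rule — add (F | ~D), ~~C.
((B | A) -> ((F | ~D) -> ~C)): β-rule — branch into ~(B | A)  //  ((F | ~D) -> ~C).
  branch 1 (add ~(B | A)):
    ~(B | A): α-rule — add ~B, ~A.
    × closes — contains both B and ~B.
  branch 2 (add ((F | ~D) -> ~C)):
    (B | A): β-rule — branch into B  //  A.
      branch 2.1 (add B):
        (F | ~D): β-rule — branch into F  //  ~D.
          branch 2.1.1 (add F):
            ((F | ~D) -> ~C): β-rule — branch into ~(F | ~D)  //  ~C.
              branch 2.1.1.1 (add ~(F | ~D)):
                ~(F | ~D): α-rule — add ~F, ~~D.
                × closes — contains both F and ~F.
              branch 2.1.1.2 (add ~C):
                × closes — contains both C and ~C.
          branch 2.1.2 (add ~D):
            ((F | ~D) -> ~C): β-rule — branch into ~(F | ~D)  //  ~C.
              branch 2.1.2.1 (add ~(F | ~D)):
                ~(F | ~D): α-rule — add ~F, ~~D.
                × closes — contains both D and ~D.
              branch 2.1.2.2 (add ~C):
                × closes — contains both C and ~C.
      branch 2.2 (add A):
        (F | ~D): β-rule — branch into F  //  ~D.
          branch 2.2.1 (add F):
            ((F | ~D) -> ~C): β-rule — branch into ~(F | ~D)  //  ~C.
              branch 2.2.1.1 (add ~(F | ~D)):
                ~(F | ~D): α-rule — add ~F, ~~D.
                × closes — contains both F and ~F.
              branch 2.2.1.2 (add ~C):
                × closes — contains both C and ~C.
          branch 2.2.2 (add ~D):
            ((F | ~D) -> ~C): β-rule — branch into ~(F | ~D)  //  ~C.
              branch 2.2.2.1 (add ~(F | ~D)):
                ~(F | ~D): α-rule — add ~F, ~~D.
                × closes — contains both D and ~D.
              branch 2.2.2.2 (add ~C):
                × closes — contains both C and ~C.
All 9 branches close.
Every branch closed; the formula is unsatisfiable.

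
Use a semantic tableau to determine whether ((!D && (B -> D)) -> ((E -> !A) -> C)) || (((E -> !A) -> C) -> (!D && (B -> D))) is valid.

Valid

Assume the negation and expand:
Initial set: {!(((!D && (B -> D)) -> ((E -> !A) -> C)) || (((E -> !A) -> C) -> (!D && (B -> D))))}.
!(((!D && (B -> D)) -> ((E -> !A) -> C)) || (((E -> !A) -> C) -> (!D && (B -> D)))): α-rule — add !((!D && (B -> D)) -> ((E -> !A) -> C)), !(((E -> !A) -> C) -> (!D && (B -> D))).
!((!D && (B -> D)) -> ((E -> !A) -> C)): α-rule — add (!D && (B -> D)), !((E -> !A) -> C).
!(((E -> !A) -> C) -> (!D && (B -> D))): α-rule — add ((E -> !A) -> C), !(!D && (B -> D)).
(!D && (B -> D)): α-rule — add !D, (B -> D).
!((E -> !A) -> C): α-rule — add (E -> !A), !C.
((E -> !A) -> C): β-rule — branch into !(E -> !A)  //  C.
  branch 1 (add !(E -> !A)):
    !(E -> !A): α-rule — add E, !!A.
    !(!D && (B -> D)): β-rule — branch into !!D  //  !(B -> D).
      branch 1.1 (add !!D):
        × closes — contains both D and !D.
      branch 1.2 (add !(B -> D)):
        !(B -> D): α-rule — add B, !D.
        (B -> D): β-rule — branch into !B  //  D.
          branch 1.2.1 (add !B):
            × closes — contains both B and !B.
          branch 1.2.2 (add D):
            × closes — contains both D and !D.
  branch 2 (add C):
    × closes — contains both C and !C.
All 4 branches close.
Every branch closed, so the negation is unsatisfiable and the formula is valid.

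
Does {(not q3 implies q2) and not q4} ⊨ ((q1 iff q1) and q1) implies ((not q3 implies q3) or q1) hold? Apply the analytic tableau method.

Initial set: {((not q3 implies q2) and not q4); not (((q1 iff q1) and q1) implies ((not q3 implies q3) or q1))}.
((not q3 implies q2) and not q4): α-rule — add (not q3 implies q2), not q4.
not (((q1 iff q1) and q1) implies ((not q3 implies q3) or q1)): α-rule — add ((q1 iff q1) and q1), not ((not q3 implies q3) or q1).
((q1 iff q1) and q1): α-rule — add (q1 iff q1), q1.
not ((not q3 implies q3) or q1): α-rule — add not (not q3 implies q3), not q1.
× closes — contains both q1 and not q1.
All 1 branch closes.
Every branch closed, so the premises entail the conclusion.

Yes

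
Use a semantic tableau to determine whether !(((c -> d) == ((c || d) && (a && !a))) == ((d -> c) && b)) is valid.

Assume the negation and expand:
Initial set: {!!(((c -> d) == ((c || d) && (a && !a))) == ((d -> c) && b))}.
!!(((c -> d) == ((c || d) && (a && !a))) == ((d -> c) && b)): β-rule — branch into ((c -> d) == ((c || d) && (a && !a))), ((d -> c) && b)  //  !((c -> d) == ((c || d) && (a && !a))), !((d -> c) && b).
  branch 1 (add ((c -> d) == ((c || d) && (a && !a))), ((d -> c) && b)):
    ((d -> c) && b): α-rule — add (d -> c), b.
    ((c -> d) == ((c || d) && (a && !a))): β-rule — branch into (c -> d), ((c || d) && (a && !a))  //  !(c -> d), !((c || d) && (a && !a)).
      branch 1.1 (add (c -> d), ((c || d) && (a && !a))):
        ((c || d) && (a && !a)): α-rule — add (c || d), (a && !a).
        (a && !a): α-rule — add a, !a.
        × closes — contains both a and !a.
      branch 1.2 (add !(c -> d), !((c || d) && (a && !a))):
        !(c -> d): α-rule — add c, !d.
        (d -> c): β-rule — branch into !d  //  c.
          branch 1.2.1 (add !d):
            !((c || d) && (a && !a)): β-rule — branch into !(c || d)  //  !(a && !a).
              branch 1.2.1.1 (add !(c || d)):
                !(c || d): α-rule — add !c, !d.
                × closes — contains both c and !c.
              branch 1.2.1.2 (add !(a && !a)):
                !(a && !a): β-rule — branch into !a  //  !!a.
                  branch 1.2.1.2.1 (add !a):
                    ○ open, literals {a=false, b=true, c=true, d=false}.
                  branch 1.2.1.2.2 (add !!a):
                    ○ open, literals {a=true, b=true, c=true, d=false}.
          branch 1.2.2 (add c):
            !((c || d) && (a && !a)): β-rule — branch into !(c || d)  //  !(a && !a).
              branch 1.2.2.1 (add !(c || d)):
                !(c || d): α-rule — add !c, !d.
                × closes — contains both c and !c.
              branch 1.2.2.2 (add !(a && !a)):
                !(a && !a): β-rule — branch into !a  //  !!a.
                  branch 1.2.2.2.1 (add !a):
                    ○ open, literals {a=false, b=true, c=true, d=false}.
                  branch 1.2.2.2.2 (add !!a):
                    ○ open, literals {a=true, b=true, c=true, d=false}.
  branch 2 (add !((c -> d) == ((c || d) && (a && !a))), !((d -> c) && b)):
    !((c -> d) == ((c || d) && (a && !a))): β-rule — branch into (c -> d), !((c || d) && (a && !a))  //  !(c -> d), ((c || d) && (a && !a)).
      branch 2.1 (add (c -> d), !((c || d) && (a && !a))):
        !((d -> c) && b): β-rule — branch into !(d -> c)  //  !b.
          branch 2.1.1 (add !(d -> c)):
            !(d -> c): α-rule — add d, !c.
            (c -> d): β-rule — branch into !c  //  d.
              branch 2.1.1.1 (add !c):
                !((c || d) && (a && !a)): β-rule — branch into !(c || d)  //  !(a && !a).
                  branch 2.1.1.1.1 (add !(c || d)):
                    !(c || d): α-rule — add !c, !d.
                    × closes — contains both d and !d.
                  branch 2.1.1.1.2 (add !(a && !a)):
                    !(a && !a): β-rule — branch into !a  //  !!a.
                      branch 2.1.1.1.2.1 (add !a):
                        ○ open, literals {a=false, c=false, d=true}.
                      branch 2.1.1.1.2.2 (add !!a):
                        ○ open, literals {a=true, c=false, d=true}.
              branch 2.1.1.2 (add d):
                !((c || d) && (a && !a)): β-rule — branch into !(c || d)  //  !(a && !a).
                  branch 2.1.1.2.1 (add !(c || d)):
                    !(c || d): α-rule — add !c, !d.
                    × closes — contains both d and !d.
                  branch 2.1.1.2.2 (add !(a && !a)):
                    !(a && !a): β-rule — branch into !a  //  !!a.
                      branch 2.1.1.2.2.1 (add !a):
                        ○ open, literals {a=false, c=false, d=true}.
                      branch 2.1.1.2.2.2 (add !!a):
                        ○ open, literals {a=true, c=false, d=true}.
          branch 2.1.2 (add !b):
            (c -> d): β-rule — branch into !c  //  d.
              branch 2.1.2.1 (add !c):
                !((c || d) && (a && !a)): β-rule — branch into !(c || d)  //  !(a && !a).
                  branch 2.1.2.1.1 (add !(c || d)):
                    !(c || d): α-rule — add !c, !d.
                    ○ open, literals {b=false, c=false, d=false}.
                  branch 2.1.2.1.2 (add !(a && !a)):
                    !(a && !a): β-rule — branch into !a  //  !!a.
                      branch 2.1.2.1.2.1 (add !a):
                        ○ open, literals {a=false, b=false, c=false}.
                      branch 2.1.2.1.2.2 (add !!a):
                        ○ open, literals {a=true, b=false, c=false}.
              branch 2.1.2.2 (add d):
                !((c || d) && (a && !a)): β-rule — branch into !(c || d)  //  !(a && !a).
                  branch 2.1.2.2.1 (add !(c || d)):
                    !(c || d): α-rule — add !c, !d.
                    × closes — contains both d and !d.
                  branch 2.1.2.2.2 (add !(a && !a)):
                    !(a && !a): β-rule — branch into !a  //  !!a.
                      branch 2.1.2.2.2.1 (add !a):
                        ○ open, literals {a=false, b=false, d=true}.
                      branch 2.1.2.2.2.2 (add !!a):
                        ○ open, literals {a=true, b=false, d=true}.
      branch 2.2 (add !(c -> d), ((c || d) && (a && !a))):
        !(c -> d): α-rule — add c, !d.
        ((c || d) && (a && !a)): α-rule — add (c || d), (a && !a).
        (a && !a): α-rule — add a, !a.
        × closes — contains both a and !a.
7 branches closed, 13 open.
An open branch gives a countermodel: a=false, b=true, c=true, d=false (unmentioned atoms arbitrary); under it the original formula is false.

Not valid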